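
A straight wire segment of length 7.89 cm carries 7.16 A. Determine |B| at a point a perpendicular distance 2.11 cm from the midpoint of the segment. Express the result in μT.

For a finite straight segment, B = (μ₀I/4πd)(sinθ₁ + sinθ₂), where θ₁, θ₂ are the angles from the perpendicular to each end.
The perpendicular from the point meets the wire at its midpoint, so each end is L/2 = 0.03945 m away along the wire.
sinθ₁ = 0.03945/√(0.03945²+0.0211²) = 0.8818; sinθ₂ = 0.03945/√(0.03945²+0.0211²) = 0.8818.
B = (4π×10⁻⁷ × 7.16) / (4π × 0.0211) × (0.8818 + 0.8818) = 5.98×10⁻⁵ T.

B ≈ 59.8 μT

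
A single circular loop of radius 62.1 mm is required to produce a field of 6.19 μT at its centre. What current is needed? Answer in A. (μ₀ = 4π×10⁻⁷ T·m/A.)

At the centre of a circular loop B = μ₀I/(2R), so I = 2RB/μ₀.
With R = 0.0621 m, I = 2 × 0.0621 × 6.19×10⁻⁶ / (4π×10⁻⁷) = 0.612 A.

I ≈ 0.612 A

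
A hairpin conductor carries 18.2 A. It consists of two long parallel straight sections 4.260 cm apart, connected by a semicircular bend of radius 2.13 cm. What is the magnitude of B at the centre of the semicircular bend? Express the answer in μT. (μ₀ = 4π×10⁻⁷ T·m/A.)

B ≈ 439 μT

The semicircular arc contributes B_arc = μ₀I·π/(4πR) = μ₀I/(4R) = 2.68×10⁻⁴ T.
Each semi-infinite lead is at perpendicular distance R = 0.0213 m from the centre, with the perpendicular foot at its near end, so it contributes μ₀I/(4πR); both point the same way, together 1.71×10⁻⁴ T.
Arc and leads all point the same direction: B = 2.68×10⁻⁴ + 1.71×10⁻⁴ = 4.39×10⁻⁴ T.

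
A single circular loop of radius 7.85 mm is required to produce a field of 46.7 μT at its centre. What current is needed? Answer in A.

I ≈ 0.583 A

At the centre of a circular loop B = μ₀I/(2R), so I = 2RB/μ₀.
With R = 0.00785 m, I = 2 × 0.00785 × 4.67×10⁻⁵ / (4π×10⁻⁷) = 0.583 A.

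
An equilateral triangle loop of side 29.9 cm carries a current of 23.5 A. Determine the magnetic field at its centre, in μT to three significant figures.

Each side is a finite straight segment at perpendicular distance d = a/(2 tan(π/3)) = 0.08631 m from the centre, with end-angles ±π/3.
One side contributes B₁ = (μ₀I/4πd)·2 sin(π/3) = 4.72×10⁻⁵ T.
All 3 sides add in the same direction: B = 3 × 4.72×10⁻⁵ = 1.41×10⁻⁴ T.

B ≈ 141 μT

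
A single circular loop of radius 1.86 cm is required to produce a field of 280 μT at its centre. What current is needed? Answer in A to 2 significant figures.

At the centre of a circular loop B = μ₀I/(2R), so I = 2RB/μ₀.
With R = 0.0186 m, I = 2 × 0.0186 × 2.80×10⁻⁴ / (4π×10⁻⁷) = 8.29 A.

I ≈ 8.3 A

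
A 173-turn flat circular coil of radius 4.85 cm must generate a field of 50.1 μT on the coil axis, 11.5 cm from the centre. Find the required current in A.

For an N-turn coil, B = Nμ₀IR²/[2(R²+z²)^(3/2)] with R = 0.0485 m, z = 0.115 m, so I = 2B(R²+z²)^(3/2)/(Nμ₀R²) = 2 × 5.01×10⁻⁵ × 1.94×10⁻³ / (173 × 4π×10⁻⁷ × 0.002352) = 0.381 A.

I ≈ 0.381 A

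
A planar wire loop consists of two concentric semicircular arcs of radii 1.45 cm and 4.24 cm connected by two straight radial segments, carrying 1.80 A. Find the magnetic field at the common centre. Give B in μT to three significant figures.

B ≈ 25.7 μT

The radial connectors point toward the centre, so dl × r̂ = 0 and they contribute nothing.
Each semicircle gives μ₀I/(4R): inner arc 3.90×10⁻⁵ T, outer arc 1.33×10⁻⁵ T.
The two arcs carry current in opposite angular senses, so their fields oppose: B = |3.90×10⁻⁵ − 1.33×10⁻⁵| = 2.57×10⁻⁵ T.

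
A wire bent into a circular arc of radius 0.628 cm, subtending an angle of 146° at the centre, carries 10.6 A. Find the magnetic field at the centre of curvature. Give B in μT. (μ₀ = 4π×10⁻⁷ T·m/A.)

The Biot–Savart field of a circular arc at its centre is B = μ₀Iφ/(4πR), with φ = 2.548 rad.
B = (4π×10⁻⁷ × 10.6 × 2.548) / (4π × 0.00628) = 4.30×10⁻⁴ T.

B ≈ 430 μT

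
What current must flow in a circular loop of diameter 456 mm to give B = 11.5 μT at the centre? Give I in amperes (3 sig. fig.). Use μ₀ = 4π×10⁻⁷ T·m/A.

At the centre of a circular loop B = μ₀I/(2R), so I = 2RB/μ₀.
With R = 0.228 m, I = 2 × 0.228 × 1.15×10⁻⁵ / (4π×10⁻⁷) = 4.17 A.

I ≈ 4.17 A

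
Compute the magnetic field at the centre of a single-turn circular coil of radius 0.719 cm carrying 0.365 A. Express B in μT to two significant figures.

At the centre of a circular loop the Biot–Savart law gives B = μ₀I/(2R).
B = (4π×10⁻⁷ × 0.365) / (2 × 0.00719) = 3.19×10⁻⁵ T.

B ≈ 32 μT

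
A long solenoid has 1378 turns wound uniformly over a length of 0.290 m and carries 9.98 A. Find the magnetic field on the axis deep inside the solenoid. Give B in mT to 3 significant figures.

B ≈ 59.6 mT

Inside a long solenoid, B = μ₀nI with n = 4752 turns/m.
B = 4π×10⁻⁷ × 4752 × 9.98 = 5.96×10⁻² T.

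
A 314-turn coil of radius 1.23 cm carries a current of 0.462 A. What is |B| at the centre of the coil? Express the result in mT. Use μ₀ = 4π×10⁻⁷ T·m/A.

B ≈ 7.41 mT

For an N-turn flat coil, B = Nμ₀I/(2R) with R = 0.0123 m.
B = 314 × 2.36×10⁻⁵ T = 7.41×10⁻³ T.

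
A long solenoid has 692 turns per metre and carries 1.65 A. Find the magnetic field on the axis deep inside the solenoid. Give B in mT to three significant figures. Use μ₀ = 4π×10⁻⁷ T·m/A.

B ≈ 1.43 mT

Inside a long solenoid, B = μ₀nI with n = 692 turns/m.
B = 4π×10⁻⁷ × 692 × 1.65 = 1.43×10⁻³ T.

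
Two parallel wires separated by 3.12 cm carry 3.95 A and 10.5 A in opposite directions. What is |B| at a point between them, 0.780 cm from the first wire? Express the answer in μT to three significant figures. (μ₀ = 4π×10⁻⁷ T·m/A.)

Each long wire gives B = μ₀I/(2πd). Distances are d₁ = 0.0078 m and d₂ = 0.0234 m.
B₁ = 1.01×10⁻⁴ T, B₂ = 8.97×10⁻⁵ T.
Between antiparallel currents both contributions point the same way, so they add. B = B₁ + B₂ = 1.01×10⁻⁴ + 8.97×10⁻⁵ = 1.91×10⁻⁴ T.

B ≈ 191 μT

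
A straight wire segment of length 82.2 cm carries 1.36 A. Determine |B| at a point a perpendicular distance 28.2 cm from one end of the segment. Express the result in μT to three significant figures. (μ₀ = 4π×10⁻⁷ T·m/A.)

For a finite straight segment, B = (μ₀I/4πd)(sinθ₁ + sinθ₂), where θ₁, θ₂ are the angles from the perpendicular to each end.
The perpendicular foot is at one end, so the two end-offsets along the wire are 0 and L = 0.822 m.
sinθ₁ = 0/√(0²+0.282²) = 0.0000; sinθ₂ = 0.822/√(0.822²+0.282²) = 0.9459.
B = (4π×10⁻⁷ × 1.36) / (4π × 0.282) × (0.0000 + 0.9459) = 4.56×10⁻⁷ T.

B ≈ 0.456 μT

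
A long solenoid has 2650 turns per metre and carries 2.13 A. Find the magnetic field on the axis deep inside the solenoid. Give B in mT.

B ≈ 7.09 mT

Inside a long solenoid, B = μ₀nI with n = 2650 turns/m.
B = 4π×10⁻⁷ × 2650 × 2.13 = 7.09×10⁻³ T.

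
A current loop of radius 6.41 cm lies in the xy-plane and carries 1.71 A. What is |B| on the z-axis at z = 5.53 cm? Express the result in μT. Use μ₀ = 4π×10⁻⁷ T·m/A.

On the axis of a circular loop, B = μ₀IR² / [2(R²+z²)^(3/2)].
R² + z² = (0.0641)² + (0.0553)² = 0.007167 m², and (R²+z²)^(3/2) = 6.07×10⁻⁴ m³.
B = (4π×10⁻⁷ × 1.71 × 0.004109) / (2 × 6.07×10⁻⁴) = 7.28×10⁻⁶ T.

B ≈ 7.28 μT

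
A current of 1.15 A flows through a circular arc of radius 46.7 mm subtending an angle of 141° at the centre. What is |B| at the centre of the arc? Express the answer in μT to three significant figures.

B ≈ 6.06 μT

The Biot–Savart field of a circular arc at its centre is B = μ₀Iφ/(4πR), with φ = 2.461 rad.
B = (4π×10⁻⁷ × 1.15 × 2.461) / (4π × 0.0467) = 6.06×10⁻⁶ T.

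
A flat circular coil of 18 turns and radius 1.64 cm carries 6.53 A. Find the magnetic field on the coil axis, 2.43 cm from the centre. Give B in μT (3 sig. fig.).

For an N-turn flat coil, B = Nμ₀IR²/[2(R²+z²)^(3/2)] with R = 0.0164 m, z = 0.0243 m.
B = 18 × 4.38×10⁻⁵ T = 7.88×10⁻⁴ T.

B ≈ 788 μT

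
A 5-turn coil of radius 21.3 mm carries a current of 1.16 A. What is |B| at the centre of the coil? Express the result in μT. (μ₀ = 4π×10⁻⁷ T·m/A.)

For an N-turn flat coil, B = Nμ₀I/(2R) with R = 0.0213 m.
B = 5 × 3.42×10⁻⁵ T = 1.71×10⁻⁴ T.

B ≈ 171 μT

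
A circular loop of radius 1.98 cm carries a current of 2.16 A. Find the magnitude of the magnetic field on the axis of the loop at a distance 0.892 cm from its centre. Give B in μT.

On the axis of a circular loop, B = μ₀IR² / [2(R²+z²)^(3/2)].
R² + z² = (0.0198)² + (0.00892)² = 0.0004716 m², and (R²+z²)^(3/2) = 1.02×10⁻⁵ m³.
B = (4π×10⁻⁷ × 2.16 × 0.000392) / (2 × 1.02×10⁻⁵) = 5.20×10⁻⁵ T.

B ≈ 52.0 μT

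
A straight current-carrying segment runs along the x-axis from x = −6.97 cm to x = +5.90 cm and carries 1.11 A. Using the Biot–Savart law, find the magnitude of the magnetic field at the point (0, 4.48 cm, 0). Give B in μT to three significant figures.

B ≈ 4.06 μT

For a finite straight segment, B = (μ₀I/4πd)(sinθ₁ + sinθ₂), where θ₁, θ₂ are the angles from the perpendicular to each end.
The perpendicular distance is d = 0.0448 m; the end-offsets along the wire are a = 0.0697 m and b = 0.059 m.
sinθ₁ = 0.0697/√(0.0697²+0.0448²) = 0.8412; sinθ₂ = 0.059/√(0.059²+0.0448²) = 0.7964.
B = (4π×10⁻⁷ × 1.11) / (4π × 0.0448) × (0.8412 + 0.7964) = 4.06×10⁻⁶ T.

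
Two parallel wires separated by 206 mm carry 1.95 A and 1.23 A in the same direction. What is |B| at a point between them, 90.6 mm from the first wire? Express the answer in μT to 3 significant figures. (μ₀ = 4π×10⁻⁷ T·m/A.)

B ≈ 2.17 μT

Each long wire gives B = μ₀I/(2πd). Distances are d₁ = 0.0906 m and d₂ = 0.1154 m.
B₁ = 4.30×10⁻⁶ T, B₂ = 2.13×10⁻⁶ T.
Between parallel currents the two contributions point in opposite directions, so they subtract. B = |B₁ − B₂| = |4.30×10⁻⁶ − 2.13×10⁻⁶| = 2.17×10⁻⁶ T.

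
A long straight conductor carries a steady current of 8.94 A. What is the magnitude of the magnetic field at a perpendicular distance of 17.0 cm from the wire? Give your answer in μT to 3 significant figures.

B ≈ 10.5 μT

For an infinitely long straight wire, B = μ₀I/(2πd).
B = (4π×10⁻⁷ × 8.94) / (2π × 0.17) = 1.05×10⁻⁵ T.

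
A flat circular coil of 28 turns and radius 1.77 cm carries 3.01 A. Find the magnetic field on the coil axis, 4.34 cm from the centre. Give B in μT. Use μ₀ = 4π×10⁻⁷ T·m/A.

For an N-turn flat coil, B = Nμ₀IR²/[2(R²+z²)^(3/2)] with R = 0.0177 m, z = 0.0434 m.
B = 28 × 5.75×10⁻⁶ T = 1.61×10⁻⁴ T.

B ≈ 161 μT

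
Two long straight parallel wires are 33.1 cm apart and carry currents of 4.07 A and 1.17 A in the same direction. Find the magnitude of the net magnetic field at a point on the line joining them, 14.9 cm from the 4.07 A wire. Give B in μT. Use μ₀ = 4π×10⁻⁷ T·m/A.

B ≈ 4.18 μT

Each long wire gives B = μ₀I/(2πd). Distances are d₁ = 0.149 m and d₂ = 0.182 m.
B₁ = 5.46×10⁻⁶ T, B₂ = 1.29×10⁻⁶ T.
Between parallel currents the two contributions point in opposite directions, so they subtract. B = |B₁ − B₂| = |5.46×10⁻⁶ − 1.29×10⁻⁶| = 4.18×10⁻⁶ T.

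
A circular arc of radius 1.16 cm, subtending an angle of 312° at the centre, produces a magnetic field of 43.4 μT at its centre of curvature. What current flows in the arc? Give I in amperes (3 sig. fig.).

For a circular arc, B = μ₀Iφ/(4πR) with φ in radians; here φ = 5.445 rad.
So I = 4πRB/(μ₀φ) = 4π × 0.0116 × 4.34×10⁻⁵ / (4π×10⁻⁷ × 5.445) = 0.925 A.

I ≈ 0.925 A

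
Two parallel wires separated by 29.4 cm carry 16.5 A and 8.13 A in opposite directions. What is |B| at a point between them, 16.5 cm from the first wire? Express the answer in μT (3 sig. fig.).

B ≈ 32.6 μT

Each long wire gives B = μ₀I/(2πd). Distances are d₁ = 0.165 m and d₂ = 0.129 m.
B₁ = 2.00×10⁻⁵ T, B₂ = 1.26×10⁻⁵ T.
Between antiparallel currents both contributions point the same way, so they add. B = B₁ + B₂ = 2.00×10⁻⁵ + 1.26×10⁻⁵ = 3.26×10⁻⁵ T.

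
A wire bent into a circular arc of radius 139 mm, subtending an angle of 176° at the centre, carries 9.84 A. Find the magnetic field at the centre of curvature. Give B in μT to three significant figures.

B ≈ 21.7 μT

The Biot–Savart field of a circular arc at its centre is B = μ₀Iφ/(4πR), with φ = 3.072 rad.
B = (4π×10⁻⁷ × 9.84 × 3.072) / (4π × 0.139) = 2.17×10⁻⁵ T.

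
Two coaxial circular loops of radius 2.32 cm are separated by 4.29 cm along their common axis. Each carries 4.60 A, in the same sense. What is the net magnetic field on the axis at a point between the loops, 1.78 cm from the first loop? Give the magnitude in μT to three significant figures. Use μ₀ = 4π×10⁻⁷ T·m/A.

B ≈ 101 μT

Each loop contributes B = μ₀IR²/[2(R²+z²)^(3/2)] on the axis, with z measured from that loop.
Loop 1 (z = 0.0178 m): B₁ = 6.22×10⁻⁵ T. Loop 2 (z = 0.0251 m): B₂ = 3.90×10⁻⁵ T.
The fields add: B = B₁ + B₂ = 1.01×10⁻⁴ T.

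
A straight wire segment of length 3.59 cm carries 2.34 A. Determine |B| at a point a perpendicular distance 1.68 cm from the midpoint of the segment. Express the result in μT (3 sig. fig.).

B ≈ 20.3 μT

For a finite straight segment, B = (μ₀I/4πd)(sinθ₁ + sinθ₂), where θ₁, θ₂ are the angles from the perpendicular to each end.
The perpendicular from the point meets the wire at its midpoint, so each end is L/2 = 0.01795 m away along the wire.
sinθ₁ = 0.01795/√(0.01795²+0.0168²) = 0.7301; sinθ₂ = 0.01795/√(0.01795²+0.0168²) = 0.7301.
B = (4π×10⁻⁷ × 2.34) / (4π × 0.0168) × (0.7301 + 0.7301) = 2.03×10⁻⁵ T.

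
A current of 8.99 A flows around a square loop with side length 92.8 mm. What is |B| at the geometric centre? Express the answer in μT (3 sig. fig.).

B ≈ 110 μT

Each side is a finite straight segment at perpendicular distance d = a/(2 tan(π/4)) = 0.0464 m from the centre, with end-angles ±π/4.
One side contributes B₁ = (μ₀I/4πd)·2 sin(π/4) = 2.74×10⁻⁵ T.
All 4 sides add in the same direction: B = 4 × 2.74×10⁻⁵ = 1.10×10⁻⁴ T.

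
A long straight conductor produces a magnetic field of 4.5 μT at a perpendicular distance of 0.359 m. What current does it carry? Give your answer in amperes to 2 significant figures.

I ≈ 8.1 A

For a long straight wire B = μ₀I/(2πd), so I = 2πdB/μ₀.
I = 2π × 0.359 × 4.50×10⁻⁶ / (4π×10⁻⁷) = 8.08 A.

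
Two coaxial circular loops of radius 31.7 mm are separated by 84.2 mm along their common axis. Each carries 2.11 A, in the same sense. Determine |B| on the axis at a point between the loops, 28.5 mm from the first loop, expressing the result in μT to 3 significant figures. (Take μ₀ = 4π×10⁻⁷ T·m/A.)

Each loop contributes B = μ₀IR²/[2(R²+z²)^(3/2)] on the axis, with z measured from that loop.
Loop 1 (z = 0.0285 m): B₁ = 1.72×10⁻⁵ T. Loop 2 (z = 0.0557 m): B₂ = 5.06×10⁻⁶ T.
The fields add: B = B₁ + B₂ = 2.23×10⁻⁵ T.

B ≈ 22.3 μT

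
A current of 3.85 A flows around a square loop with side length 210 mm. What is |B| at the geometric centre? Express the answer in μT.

B ≈ 20.7 μT

Each side is a finite straight segment at perpendicular distance d = a/(2 tan(π/4)) = 0.105 m from the centre, with end-angles ±π/4.
One side contributes B₁ = (μ₀I/4πd)·2 sin(π/4) = 5.19×10⁻⁶ T.
All 4 sides add in the same direction: B = 4 × 5.19×10⁻⁶ = 2.07×10⁻⁵ T.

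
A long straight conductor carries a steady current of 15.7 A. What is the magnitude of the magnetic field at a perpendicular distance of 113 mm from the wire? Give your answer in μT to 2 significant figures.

B ≈ 28 μT

For an infinitely long straight wire, B = μ₀I/(2πd).
B = (4π×10⁻⁷ × 15.7) / (2π × 0.113) = 2.78×10⁻⁵ T.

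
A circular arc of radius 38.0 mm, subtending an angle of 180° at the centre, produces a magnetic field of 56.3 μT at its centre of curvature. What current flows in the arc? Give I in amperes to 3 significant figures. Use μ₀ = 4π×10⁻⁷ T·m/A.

For a circular arc, B = μ₀Iφ/(4πR) with φ in radians; here φ = 3.142 rad.
So I = 4πRB/(μ₀φ) = 4π × 0.038 × 5.63×10⁻⁵ / (4π×10⁻⁷ × 3.142) = 6.81 A.

I ≈ 6.81 A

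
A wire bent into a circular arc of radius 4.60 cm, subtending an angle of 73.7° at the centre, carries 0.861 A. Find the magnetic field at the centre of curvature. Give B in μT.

B ≈ 2.41 μT

The Biot–Savart field of a circular arc at its centre is B = μ₀Iφ/(4πR), with φ = 1.286 rad.
B = (4π×10⁻⁷ × 0.861 × 1.286) / (4π × 0.046) = 2.41×10⁻⁶ T.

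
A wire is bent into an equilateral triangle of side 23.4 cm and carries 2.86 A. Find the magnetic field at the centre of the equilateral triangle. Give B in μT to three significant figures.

Each side is a finite straight segment at perpendicular distance d = a/(2 tan(π/3)) = 0.06755 m from the centre, with end-angles ±π/3.
One side contributes B₁ = (μ₀I/4πd)·2 sin(π/3) = 7.33×10⁻⁶ T.
All 3 sides add in the same direction: B = 3 × 7.33×10⁻⁶ = 2.20×10⁻⁵ T.

B ≈ 22.0 μT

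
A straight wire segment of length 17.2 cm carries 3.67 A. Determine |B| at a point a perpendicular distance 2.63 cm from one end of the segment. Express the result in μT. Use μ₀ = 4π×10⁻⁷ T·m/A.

B ≈ 13.8 μT

For a finite straight segment, B = (μ₀I/4πd)(sinθ₁ + sinθ₂), where θ₁, θ₂ are the angles from the perpendicular to each end.
The perpendicular foot is at one end, so the two end-offsets along the wire are 0 and L = 0.172 m.
sinθ₁ = 0/√(0²+0.0263²) = 0.0000; sinθ₂ = 0.172/√(0.172²+0.0263²) = 0.9885.
B = (4π×10⁻⁷ × 3.67) / (4π × 0.0263) × (0.0000 + 0.9885) = 1.38×10⁻⁵ T.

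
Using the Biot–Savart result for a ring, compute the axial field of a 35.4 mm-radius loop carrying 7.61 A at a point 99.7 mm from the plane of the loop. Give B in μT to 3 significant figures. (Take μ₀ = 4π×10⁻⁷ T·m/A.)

B ≈ 5.06 μT

On the axis of a circular loop, B = μ₀IR² / [2(R²+z²)^(3/2)].
R² + z² = (0.0354)² + (0.0997)² = 0.01119 m², and (R²+z²)^(3/2) = 1.18×10⁻³ m³.
B = (4π×10⁻⁷ × 7.61 × 0.001253) / (2 × 1.18×10⁻³) = 5.06×10⁻⁶ T.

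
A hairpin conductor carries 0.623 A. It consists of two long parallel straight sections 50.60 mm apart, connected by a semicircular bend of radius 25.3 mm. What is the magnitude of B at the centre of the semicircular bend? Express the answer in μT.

B ≈ 12.7 μT

The semicircular arc contributes B_arc = μ₀I·π/(4πR) = μ₀I/(4R) = 7.74×10⁻⁶ T.
Each semi-infinite lead is at perpendicular distance R = 0.0253 m from the centre, with the perpendicular foot at its near end, so it contributes μ₀I/(4πR); both point the same way, together 4.92×10⁻⁶ T.
Arc and leads all point the same direction: B = 7.74×10⁻⁶ + 4.92×10⁻⁶ = 1.27×10⁻⁵ T.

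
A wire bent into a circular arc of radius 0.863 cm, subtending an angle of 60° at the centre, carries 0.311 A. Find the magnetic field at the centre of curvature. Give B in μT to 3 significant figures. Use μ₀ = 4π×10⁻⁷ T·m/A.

The Biot–Savart field of a circular arc at its centre is B = μ₀Iφ/(4πR), with φ = 1.047 rad.
B = (4π×10⁻⁷ × 0.311 × 1.047) / (4π × 0.00863) = 3.77×10⁻⁶ T.

B ≈ 3.77 μT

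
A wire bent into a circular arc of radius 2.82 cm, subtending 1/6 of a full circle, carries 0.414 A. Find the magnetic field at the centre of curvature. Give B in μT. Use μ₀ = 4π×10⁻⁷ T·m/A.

The Biot–Savart field of a circular arc at its centre is B = μ₀Iφ/(4πR), with φ = 1.047 rad.
B = (4π×10⁻⁷ × 0.414 × 1.047) / (4π × 0.0282) = 1.54×10⁻⁶ T.

B ≈ 1.54 μT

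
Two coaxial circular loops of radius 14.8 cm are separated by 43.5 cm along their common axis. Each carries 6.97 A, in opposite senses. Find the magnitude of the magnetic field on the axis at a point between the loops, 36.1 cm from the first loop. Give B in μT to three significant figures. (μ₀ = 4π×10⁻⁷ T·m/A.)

Each loop contributes B = μ₀IR²/[2(R²+z²)^(3/2)] on the axis, with z measured from that loop.
Loop 1 (z = 0.361 m): B₁ = 1.62×10⁻⁶ T. Loop 2 (z = 0.074 m): B₂ = 2.12×10⁻⁵ T.
The fields oppose: B = |B₁ − B₂| = 1.96×10⁻⁵ T.

B ≈ 19.6 μT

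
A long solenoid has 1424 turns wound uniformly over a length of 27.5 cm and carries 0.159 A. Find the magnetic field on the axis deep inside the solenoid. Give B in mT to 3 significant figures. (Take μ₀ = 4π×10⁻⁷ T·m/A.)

Inside a long solenoid, B = μ₀nI with n = 5178 turns/m.
B = 4π×10⁻⁷ × 5178 × 0.159 = 1.03×10⁻³ T.

B ≈ 1.03 mT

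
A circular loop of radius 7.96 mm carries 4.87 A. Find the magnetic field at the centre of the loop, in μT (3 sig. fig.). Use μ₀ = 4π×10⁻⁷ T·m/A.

B ≈ 384 μT

At the centre of a circular loop the Biot–Savart law gives B = μ₀I/(2R).
B = (4π×10⁻⁷ × 4.87) / (2 × 0.00796) = 3.84×10⁻⁴ T.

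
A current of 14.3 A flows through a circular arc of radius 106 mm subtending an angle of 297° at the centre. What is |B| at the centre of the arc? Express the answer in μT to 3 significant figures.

The Biot–Savart field of a circular arc at its centre is B = μ₀Iφ/(4πR), with φ = 5.184 rad.
B = (4π×10⁻⁷ × 14.3 × 5.184) / (4π × 0.106) = 6.99×10⁻⁵ T.

B ≈ 69.9 μT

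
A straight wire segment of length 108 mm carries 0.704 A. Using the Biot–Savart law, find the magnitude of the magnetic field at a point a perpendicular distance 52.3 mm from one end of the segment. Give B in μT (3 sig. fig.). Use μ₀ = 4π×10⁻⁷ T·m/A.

For a finite straight segment, B = (μ₀I/4πd)(sinθ₁ + sinθ₂), where θ₁, θ₂ are the angles from the perpendicular to each end.
The perpendicular foot is at one end, so the two end-offsets along the wire are 0 and L = 0.108 m.
sinθ₁ = 0/√(0²+0.0523²) = 0.0000; sinθ₂ = 0.108/√(0.108²+0.0523²) = 0.9000.
B = (4π×10⁻⁷ × 0.704) / (4π × 0.0523) × (0.0000 + 0.9000) = 1.21×10⁻⁶ T.

B ≈ 1.21 μT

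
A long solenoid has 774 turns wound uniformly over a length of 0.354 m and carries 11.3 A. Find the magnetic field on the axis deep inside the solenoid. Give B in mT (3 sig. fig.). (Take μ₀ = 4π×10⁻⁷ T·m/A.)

Inside a long solenoid, B = μ₀nI with n = 2186 turns/m.
B = 4π×10⁻⁷ × 2186 × 11.3 = 3.10×10⁻² T.

B ≈ 31.0 mT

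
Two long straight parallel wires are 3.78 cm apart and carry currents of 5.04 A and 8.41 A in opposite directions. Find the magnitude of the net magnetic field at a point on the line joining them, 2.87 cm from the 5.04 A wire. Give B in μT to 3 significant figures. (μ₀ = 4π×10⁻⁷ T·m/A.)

B ≈ 220 μT

Each long wire gives B = μ₀I/(2πd). Distances are d₁ = 0.0287 m and d₂ = 0.0091 m.
B₁ = 3.51×10⁻⁵ T, B₂ = 1.85×10⁻⁴ T.
Between antiparallel currents both contributions point the same way, so they add. B = B₁ + B₂ = 3.51×10⁻⁵ + 1.85×10⁻⁴ = 2.20×10⁻⁴ T.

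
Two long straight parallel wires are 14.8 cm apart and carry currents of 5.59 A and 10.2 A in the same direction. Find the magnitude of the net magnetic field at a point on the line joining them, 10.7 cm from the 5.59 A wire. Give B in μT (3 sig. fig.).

B ≈ 39.3 μT

Each long wire gives B = μ₀I/(2πd). Distances are d₁ = 0.107 m and d₂ = 0.041 m.
B₁ = 1.04×10⁻⁵ T, B₂ = 4.98×10⁻⁵ T.
Between parallel currents the two contributions point in opposite directions, so they subtract. B = |B₁ − B₂| = |1.04×10⁻⁵ − 4.98×10⁻⁵| = 3.93×10⁻⁵ T.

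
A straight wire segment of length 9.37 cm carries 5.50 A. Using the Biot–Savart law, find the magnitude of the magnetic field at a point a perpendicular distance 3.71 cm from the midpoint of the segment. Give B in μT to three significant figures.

For a finite straight segment, B = (μ₀I/4πd)(sinθ₁ + sinθ₂), where θ₁, θ₂ are the angles from the perpendicular to each end.
The perpendicular from the point meets the wire at its midpoint, so each end is L/2 = 0.04685 m away along the wire.
sinθ₁ = 0.04685/√(0.04685²+0.0371²) = 0.7840; sinθ₂ = 0.04685/√(0.04685²+0.0371²) = 0.7840.
B = (4π×10⁻⁷ × 5.50) / (4π × 0.0371) × (0.7840 + 0.7840) = 2.32×10⁻⁵ T.

B ≈ 23.2 μT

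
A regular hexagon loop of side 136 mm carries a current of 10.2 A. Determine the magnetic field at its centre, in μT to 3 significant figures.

B ≈ 52.0 μT

Each side is a finite straight segment at perpendicular distance d = a/(2 tan(π/6)) = 0.1178 m from the centre, with end-angles ±π/6.
One side contributes B₁ = (μ₀I/4πd)·2 sin(π/6) = 8.66×10⁻⁶ T.
All 6 sides add in the same direction: B = 6 × 8.66×10⁻⁶ = 5.20×10⁻⁵ T.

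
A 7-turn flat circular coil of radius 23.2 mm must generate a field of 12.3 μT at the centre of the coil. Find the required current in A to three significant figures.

For an N-turn coil, B = Nμ₀I/(2R) with R = 0.0232 m, so I = 2RB/(Nμ₀) = 2 × 0.0232 × 1.23×10⁻⁵ / (7 × 4π×10⁻⁷) = 6.49×10⁻² A.

I ≈ 0.0649 A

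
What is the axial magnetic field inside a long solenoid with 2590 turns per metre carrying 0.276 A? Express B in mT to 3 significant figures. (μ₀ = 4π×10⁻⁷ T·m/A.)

Inside a long solenoid, B = μ₀nI with n = 2590 turns/m.
B = 4π×10⁻⁷ × 2590 × 0.276 = 8.98×10⁻⁴ T.

B ≈ 0.898 mT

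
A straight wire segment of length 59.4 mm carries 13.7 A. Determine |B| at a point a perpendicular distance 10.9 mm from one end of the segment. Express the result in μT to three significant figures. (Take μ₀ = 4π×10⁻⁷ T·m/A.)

For a finite straight segment, B = (μ₀I/4πd)(sinθ₁ + sinθ₂), where θ₁, θ₂ are the angles from the perpendicular to each end.
The perpendicular foot is at one end, so the two end-offsets along the wire are 0 and L = 0.0594 m.
sinθ₁ = 0/√(0²+0.0109²) = 0.0000; sinθ₂ = 0.0594/√(0.0594²+0.0109²) = 0.9836.
B = (4π×10⁻⁷ × 13.7) / (4π × 0.0109) × (0.0000 + 0.9836) = 1.24×10⁻⁴ T.

B ≈ 124 μT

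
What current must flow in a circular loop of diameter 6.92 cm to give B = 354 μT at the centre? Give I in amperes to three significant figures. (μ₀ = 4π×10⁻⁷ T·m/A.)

At the centre of a circular loop B = μ₀I/(2R), so I = 2RB/μ₀.
With R = 0.0346 m, I = 2 × 0.0346 × 3.54×10⁻⁴ / (4π×10⁻⁷) = 19.5 A.

I ≈ 19.5 A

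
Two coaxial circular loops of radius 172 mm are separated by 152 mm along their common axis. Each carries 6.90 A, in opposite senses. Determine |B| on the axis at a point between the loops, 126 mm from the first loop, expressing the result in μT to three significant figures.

B ≈ 11.1 μT

Each loop contributes B = μ₀IR²/[2(R²+z²)^(3/2)] on the axis, with z measured from that loop.
Loop 1 (z = 0.126 m): B₁ = 1.32×10⁻⁵ T. Loop 2 (z = 0.026 m): B₂ = 2.44×10⁻⁵ T.
The fields oppose: B = |B₁ − B₂| = 1.11×10⁻⁵ T.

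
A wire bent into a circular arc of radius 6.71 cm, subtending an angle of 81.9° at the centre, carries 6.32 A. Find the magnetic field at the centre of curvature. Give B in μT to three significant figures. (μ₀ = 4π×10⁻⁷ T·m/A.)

B ≈ 13.5 μT

The Biot–Savart field of a circular arc at its centre is B = μ₀Iφ/(4πR), with φ = 1.429 rad.
B = (4π×10⁻⁷ × 6.32 × 1.429) / (4π × 0.0671) = 1.35×10⁻⁵ T.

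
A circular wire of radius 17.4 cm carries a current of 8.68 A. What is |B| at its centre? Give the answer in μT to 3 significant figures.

B ≈ 31.3 μT

At the centre of a circular loop the Biot–Savart law gives B = μ₀I/(2R).
B = (4π×10⁻⁷ × 8.68) / (2 × 0.174) = 3.13×10⁻⁵ T.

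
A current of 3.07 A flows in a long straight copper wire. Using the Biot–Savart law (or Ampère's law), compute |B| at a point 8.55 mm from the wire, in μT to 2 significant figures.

For an infinitely long straight wire, B = μ₀I/(2πd).
B = (4π×10⁻⁷ × 3.07) / (2π × 0.00855) = 7.18×10⁻⁵ T.

B ≈ 72 μT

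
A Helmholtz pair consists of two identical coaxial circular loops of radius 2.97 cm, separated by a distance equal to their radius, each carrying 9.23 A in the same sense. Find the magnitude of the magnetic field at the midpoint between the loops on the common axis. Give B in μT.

Each loop contributes B = μ₀IR²/[2(R²+z²)^(3/2)] on the axis, with z measured from that loop.
Loop 1 (z = 0.01485 m): B₁ = 1.40×10⁻⁴ T. Loop 2 (z = 0.01485 m): B₂ = 1.40×10⁻⁴ T.
The fields add: B = B₁ + B₂ = 2.79×10⁻⁴ T.

B ≈ 279 μT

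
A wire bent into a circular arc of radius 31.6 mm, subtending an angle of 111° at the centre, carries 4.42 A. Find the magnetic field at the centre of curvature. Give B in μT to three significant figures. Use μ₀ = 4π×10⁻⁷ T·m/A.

The Biot–Savart field of a circular arc at its centre is B = μ₀Iφ/(4πR), with φ = 1.937 rad.
B = (4π×10⁻⁷ × 4.42 × 1.937) / (4π × 0.0316) = 2.71×10⁻⁵ T.

B ≈ 27.1 μT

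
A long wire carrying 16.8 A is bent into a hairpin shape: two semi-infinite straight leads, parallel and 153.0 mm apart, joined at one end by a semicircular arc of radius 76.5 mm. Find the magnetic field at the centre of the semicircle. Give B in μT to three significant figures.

The semicircular arc contributes B_arc = μ₀I·π/(4πR) = μ₀I/(4R) = 6.90×10⁻⁵ T.
Each semi-infinite lead is at perpendicular distance R = 0.0765 m from the centre, with the perpendicular foot at its near end, so it contributes μ₀I/(4πR); both point the same way, together 4.39×10⁻⁵ T.
Arc and leads all point the same direction: B = 6.90×10⁻⁵ + 4.39×10⁻⁵ = 1.13×10⁻⁴ T.

B ≈ 113 μT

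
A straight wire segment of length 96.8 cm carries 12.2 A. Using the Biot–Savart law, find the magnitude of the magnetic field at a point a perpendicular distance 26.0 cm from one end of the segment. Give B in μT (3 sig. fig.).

For a finite straight segment, B = (μ₀I/4πd)(sinθ₁ + sinθ₂), where θ₁, θ₂ are the angles from the perpendicular to each end.
The perpendicular foot is at one end, so the two end-offsets along the wire are 0 and L = 0.968 m.
sinθ₁ = 0/√(0²+0.26²) = 0.0000; sinθ₂ = 0.968/√(0.968²+0.26²) = 0.9658.
B = (4π×10⁻⁷ × 12.2) / (4π × 0.26) × (0.0000 + 0.9658) = 4.53×10⁻⁶ T.

B ≈ 4.53 μT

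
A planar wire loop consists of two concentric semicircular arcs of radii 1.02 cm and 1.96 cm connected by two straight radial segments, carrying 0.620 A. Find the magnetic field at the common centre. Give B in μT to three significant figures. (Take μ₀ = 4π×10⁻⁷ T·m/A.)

B ≈ 9.16 μT

The radial connectors point toward the centre, so dl × r̂ = 0 and they contribute nothing.
Each semicircle gives μ₀I/(4R): inner arc 1.91×10⁻⁵ T, outer arc 9.94×10⁻⁶ T.
The two arcs carry current in opposite angular senses, so their fields oppose: B = |1.91×10⁻⁵ − 9.94×10⁻⁶| = 9.16×10⁻⁶ T.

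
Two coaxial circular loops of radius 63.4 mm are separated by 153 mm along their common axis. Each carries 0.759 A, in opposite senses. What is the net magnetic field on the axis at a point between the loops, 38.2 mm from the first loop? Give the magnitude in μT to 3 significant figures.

Each loop contributes B = μ₀IR²/[2(R²+z²)^(3/2)] on the axis, with z measured from that loop.
Loop 1 (z = 0.0382 m): B₁ = 4.73×10⁻⁶ T. Loop 2 (z = 0.1148 m): B₂ = 8.50×10⁻⁷ T.
The fields oppose: B = |B₁ − B₂| = 3.88×10⁻⁶ T.

B ≈ 3.88 μT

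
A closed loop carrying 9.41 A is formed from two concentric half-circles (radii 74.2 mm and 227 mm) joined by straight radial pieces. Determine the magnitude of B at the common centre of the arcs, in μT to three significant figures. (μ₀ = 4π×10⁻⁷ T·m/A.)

The radial connectors point toward the centre, so dl × r̂ = 0 and they contribute nothing.
Each semicircle gives μ₀I/(4R): inner arc 3.98×10⁻⁵ T, outer arc 1.30×10⁻⁵ T.
The two arcs carry current in opposite angular senses, so their fields oppose: B = |3.98×10⁻⁵ − 1.30×10⁻⁵| = 2.68×10⁻⁵ T.

B ≈ 26.8 μT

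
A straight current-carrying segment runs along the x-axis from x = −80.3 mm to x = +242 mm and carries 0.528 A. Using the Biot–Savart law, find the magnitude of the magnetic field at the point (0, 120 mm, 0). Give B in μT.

B ≈ 0.639 μT

For a finite straight segment, B = (μ₀I/4πd)(sinθ₁ + sinθ₂), where θ₁, θ₂ are the angles from the perpendicular to each end.
The perpendicular distance is d = 0.12 m; the end-offsets along the wire are a = 0.0803 m and b = 0.242 m.
sinθ₁ = 0.0803/√(0.0803²+0.12²) = 0.5561; sinθ₂ = 0.242/√(0.242²+0.12²) = 0.8959.
B = (4π×10⁻⁷ × 0.528) / (4π × 0.12) × (0.5561 + 0.8959) = 6.39×10⁻⁷ T.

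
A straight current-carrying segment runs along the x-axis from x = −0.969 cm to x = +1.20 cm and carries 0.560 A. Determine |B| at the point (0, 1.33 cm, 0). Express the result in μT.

For a finite straight segment, B = (μ₀I/4πd)(sinθ₁ + sinθ₂), where θ₁, θ₂ are the angles from the perpendicular to each end.
The perpendicular distance is d = 0.0133 m; the end-offsets along the wire are a = 0.00969 m and b = 0.012 m.
sinθ₁ = 0.00969/√(0.00969²+0.0133²) = 0.5889; sinθ₂ = 0.012/√(0.012²+0.0133²) = 0.6699.
B = (4π×10⁻⁷ × 0.560) / (4π × 0.0133) × (0.5889 + 0.6699) = 5.30×10⁻⁶ T.

B ≈ 5.30 μT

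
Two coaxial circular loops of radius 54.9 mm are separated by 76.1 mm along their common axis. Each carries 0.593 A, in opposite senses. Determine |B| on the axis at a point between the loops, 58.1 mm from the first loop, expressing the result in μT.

B ≈ 3.62 μT

Each loop contributes B = μ₀IR²/[2(R²+z²)^(3/2)] on the axis, with z measured from that loop.
Loop 1 (z = 0.0581 m): B₁ = 2.20×10⁻⁶ T. Loop 2 (z = 0.018 m): B₂ = 5.82×10⁻⁶ T.
The fields oppose: B = |B₁ − B₂| = 3.62×10⁻⁶ T.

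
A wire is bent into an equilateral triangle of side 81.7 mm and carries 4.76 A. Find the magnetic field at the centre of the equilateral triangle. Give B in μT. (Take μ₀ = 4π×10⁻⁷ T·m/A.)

Each side is a finite straight segment at perpendicular distance d = a/(2 tan(π/3)) = 0.02358 m from the centre, with end-angles ±π/3.
One side contributes B₁ = (μ₀I/4πd)·2 sin(π/3) = 3.50×10⁻⁵ T.
All 3 sides add in the same direction: B = 3 × 3.50×10⁻⁵ = 1.05×10⁻⁴ T.

B ≈ 105 μT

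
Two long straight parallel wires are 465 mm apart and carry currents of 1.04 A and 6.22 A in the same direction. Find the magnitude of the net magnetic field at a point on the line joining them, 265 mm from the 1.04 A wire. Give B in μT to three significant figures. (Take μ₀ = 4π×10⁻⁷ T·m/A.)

Each long wire gives B = μ₀I/(2πd). Distances are d₁ = 0.265 m and d₂ = 0.2 m.
B₁ = 7.85×10⁻⁷ T, B₂ = 6.22×10⁻⁶ T.
Between parallel currents the two contributions point in opposite directions, so they subtract. B = |B₁ − B₂| = |7.85×10⁻⁷ − 6.22×10⁻⁶| = 5.44×10⁻⁶ T.

B ≈ 5.44 μT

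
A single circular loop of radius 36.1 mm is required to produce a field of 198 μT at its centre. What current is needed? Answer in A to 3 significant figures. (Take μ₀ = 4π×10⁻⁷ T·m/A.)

At the centre of a circular loop B = μ₀I/(2R), so I = 2RB/μ₀.
With R = 0.0361 m, I = 2 × 0.0361 × 1.98×10⁻⁴ / (4π×10⁻⁷) = 11.4 A.

I ≈ 11.4 A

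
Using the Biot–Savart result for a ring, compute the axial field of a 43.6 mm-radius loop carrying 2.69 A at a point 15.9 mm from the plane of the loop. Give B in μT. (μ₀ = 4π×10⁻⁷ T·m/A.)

B ≈ 32.1 μT

On the axis of a circular loop, B = μ₀IR² / [2(R²+z²)^(3/2)].
R² + z² = (0.0436)² + (0.0159)² = 0.002154 m², and (R²+z²)^(3/2) = 1.00×10⁻⁴ m³.
B = (4π×10⁻⁷ × 2.69 × 0.001901) / (2 × 1.00×10⁻⁴) = 3.21×10⁻⁵ T.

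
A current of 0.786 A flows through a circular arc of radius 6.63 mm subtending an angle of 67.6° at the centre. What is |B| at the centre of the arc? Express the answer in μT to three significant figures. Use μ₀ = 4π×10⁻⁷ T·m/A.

The Biot–Savart field of a circular arc at its centre is B = μ₀Iφ/(4πR), with φ = 1.18 rad.
B = (4π×10⁻⁷ × 0.786 × 1.18) / (4π × 0.00663) = 1.40×10⁻⁵ T.

B ≈ 14.0 μT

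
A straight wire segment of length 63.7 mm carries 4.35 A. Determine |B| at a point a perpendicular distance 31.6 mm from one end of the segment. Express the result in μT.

For a finite straight segment, B = (μ₀I/4πd)(sinθ₁ + sinθ₂), where θ₁, θ₂ are the angles from the perpendicular to each end.
The perpendicular foot is at one end, so the two end-offsets along the wire are 0 and L = 0.0637 m.
sinθ₁ = 0/√(0²+0.0316²) = 0.0000; sinθ₂ = 0.0637/√(0.0637²+0.0316²) = 0.8958.
B = (4π×10⁻⁷ × 4.35) / (4π × 0.0316) × (0.0000 + 0.8958) = 1.23×10⁻⁵ T.

B ≈ 12.3 μT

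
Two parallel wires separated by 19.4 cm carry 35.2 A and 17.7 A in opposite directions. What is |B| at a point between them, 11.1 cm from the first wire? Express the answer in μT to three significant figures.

B ≈ 106 μT

Each long wire gives B = μ₀I/(2πd). Distances are d₁ = 0.111 m and d₂ = 0.083 m.
B₁ = 6.34×10⁻⁵ T, B₂ = 4.27×10⁻⁵ T.
Between antiparallel currents both contributions point the same way, so they add. B = B₁ + B₂ = 6.34×10⁻⁵ + 4.27×10⁻⁵ = 1.06×10⁻⁴ T.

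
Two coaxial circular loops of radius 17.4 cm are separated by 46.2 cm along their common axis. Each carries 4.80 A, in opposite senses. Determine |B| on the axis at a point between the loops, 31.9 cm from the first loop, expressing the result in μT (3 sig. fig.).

Each loop contributes B = μ₀IR²/[2(R²+z²)^(3/2)] on the axis, with z measured from that loop.
Loop 1 (z = 0.319 m): B₁ = 1.90×10⁻⁶ T. Loop 2 (z = 0.143 m): B₂ = 7.99×10⁻⁶ T.
The fields oppose: B = |B₁ − B₂| = 6.09×10⁻⁶ T.

B ≈ 6.09 μT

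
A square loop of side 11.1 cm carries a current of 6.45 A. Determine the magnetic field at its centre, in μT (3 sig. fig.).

B ≈ 65.7 μT

Each side is a finite straight segment at perpendicular distance d = a/(2 tan(π/4)) = 0.0555 m from the centre, with end-angles ±π/4.
One side contributes B₁ = (μ₀I/4πd)·2 sin(π/4) = 1.64×10⁻⁵ T.
All 4 sides add in the same direction: B = 4 × 1.64×10⁻⁵ = 6.57×10⁻⁵ T.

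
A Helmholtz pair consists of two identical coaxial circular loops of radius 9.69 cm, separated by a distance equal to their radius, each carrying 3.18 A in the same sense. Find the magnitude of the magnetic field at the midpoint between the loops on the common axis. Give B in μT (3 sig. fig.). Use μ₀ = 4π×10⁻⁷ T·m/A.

Each loop contributes B = μ₀IR²/[2(R²+z²)^(3/2)] on the axis, with z measured from that loop.
Loop 1 (z = 0.04845 m): B₁ = 1.48×10⁻⁵ T. Loop 2 (z = 0.04845 m): B₂ = 1.48×10⁻⁵ T.
The fields add: B = B₁ + B₂ = 2.95×10⁻⁵ T.

B ≈ 29.5 μT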